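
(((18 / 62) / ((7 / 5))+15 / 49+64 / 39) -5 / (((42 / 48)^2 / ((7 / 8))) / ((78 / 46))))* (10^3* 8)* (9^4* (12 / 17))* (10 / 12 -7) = 1721557162.43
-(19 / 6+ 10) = -79 / 6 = -13.17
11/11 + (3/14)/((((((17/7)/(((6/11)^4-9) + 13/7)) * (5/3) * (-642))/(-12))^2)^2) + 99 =220085695880481104866197983077727164/2200856953493562948155899190854375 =100.00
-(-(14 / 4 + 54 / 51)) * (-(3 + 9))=-930 / 17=-54.71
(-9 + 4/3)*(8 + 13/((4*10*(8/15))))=-12673/192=-66.01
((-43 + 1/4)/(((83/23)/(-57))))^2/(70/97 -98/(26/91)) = -541660079313/406616336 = -1332.12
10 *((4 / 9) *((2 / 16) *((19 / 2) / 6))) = 95 / 108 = 0.88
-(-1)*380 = 380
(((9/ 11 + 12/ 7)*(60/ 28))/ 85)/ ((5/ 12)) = 1404/ 9163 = 0.15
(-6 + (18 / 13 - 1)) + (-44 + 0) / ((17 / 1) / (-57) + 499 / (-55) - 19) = -4699619 / 1156259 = -4.06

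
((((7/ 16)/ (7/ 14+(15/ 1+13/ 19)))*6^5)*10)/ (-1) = -86184/ 41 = -2102.05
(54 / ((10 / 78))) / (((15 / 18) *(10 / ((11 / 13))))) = 5346 / 125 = 42.77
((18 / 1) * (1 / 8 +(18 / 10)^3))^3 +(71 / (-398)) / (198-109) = 2729313422105218267 / 2213875000000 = 1232821.83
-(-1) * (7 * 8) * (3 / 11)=168 / 11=15.27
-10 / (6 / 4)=-20 / 3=-6.67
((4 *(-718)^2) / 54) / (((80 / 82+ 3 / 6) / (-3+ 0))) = -84545936 / 1089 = -77636.30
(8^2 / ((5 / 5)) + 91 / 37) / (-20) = -2459 / 740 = -3.32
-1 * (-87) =87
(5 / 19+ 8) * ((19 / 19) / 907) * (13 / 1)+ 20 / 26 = 198863 / 224029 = 0.89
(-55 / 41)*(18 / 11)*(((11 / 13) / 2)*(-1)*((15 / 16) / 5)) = 1485 / 8528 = 0.17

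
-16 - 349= -365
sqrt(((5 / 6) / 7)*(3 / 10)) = sqrt(7) / 14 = 0.19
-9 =-9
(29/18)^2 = 841/324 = 2.60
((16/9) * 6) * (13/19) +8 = 872/57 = 15.30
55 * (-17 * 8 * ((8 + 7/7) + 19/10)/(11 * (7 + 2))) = -7412/9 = -823.56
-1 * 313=-313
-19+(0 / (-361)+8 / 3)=-49 / 3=-16.33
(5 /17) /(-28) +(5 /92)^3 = -958485 /92663872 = -0.01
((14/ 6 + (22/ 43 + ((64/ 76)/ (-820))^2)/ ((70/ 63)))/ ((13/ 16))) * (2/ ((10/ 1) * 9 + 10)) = 218705570704/ 3180226115625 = 0.07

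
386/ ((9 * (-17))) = -386/ 153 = -2.52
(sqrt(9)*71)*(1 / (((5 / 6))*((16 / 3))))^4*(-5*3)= -4192479 / 512000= -8.19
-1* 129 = -129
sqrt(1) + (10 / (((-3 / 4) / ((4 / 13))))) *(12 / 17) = -419 / 221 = -1.90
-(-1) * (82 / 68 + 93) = 3203 / 34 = 94.21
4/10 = 2/5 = 0.40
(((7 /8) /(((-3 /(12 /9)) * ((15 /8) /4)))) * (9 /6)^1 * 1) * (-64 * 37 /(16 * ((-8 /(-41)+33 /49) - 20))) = -16650592 /1729575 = -9.63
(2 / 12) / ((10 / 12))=1 / 5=0.20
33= 33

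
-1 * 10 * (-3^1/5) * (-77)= -462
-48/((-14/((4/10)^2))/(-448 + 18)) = -8256/35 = -235.89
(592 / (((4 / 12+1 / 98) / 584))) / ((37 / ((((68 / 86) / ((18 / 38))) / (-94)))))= -295774976 / 612363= -483.01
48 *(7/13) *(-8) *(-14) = 37632/13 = 2894.77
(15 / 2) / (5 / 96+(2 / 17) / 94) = 575280 / 4091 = 140.62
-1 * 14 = -14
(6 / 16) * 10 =15 / 4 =3.75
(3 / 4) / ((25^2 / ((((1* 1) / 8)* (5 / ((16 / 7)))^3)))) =1029 / 655360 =0.00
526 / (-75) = -526 / 75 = -7.01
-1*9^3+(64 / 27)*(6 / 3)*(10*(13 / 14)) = -129461 / 189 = -684.98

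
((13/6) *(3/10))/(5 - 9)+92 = 7347/80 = 91.84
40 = 40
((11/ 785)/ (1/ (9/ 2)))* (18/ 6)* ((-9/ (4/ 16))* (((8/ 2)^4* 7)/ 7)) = -1743.41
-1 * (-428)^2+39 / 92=-16852889 / 92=-183183.58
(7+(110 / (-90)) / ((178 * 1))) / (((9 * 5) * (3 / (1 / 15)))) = 11203 / 3244050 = 0.00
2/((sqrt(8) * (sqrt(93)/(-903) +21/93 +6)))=289261 * sqrt(186)/20248720312 +1626197349 * sqrt(2)/20248720312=0.11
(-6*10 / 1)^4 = 12960000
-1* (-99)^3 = 970299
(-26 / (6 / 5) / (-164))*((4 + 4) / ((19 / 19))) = 130 / 123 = 1.06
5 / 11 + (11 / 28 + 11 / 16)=1891 / 1232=1.53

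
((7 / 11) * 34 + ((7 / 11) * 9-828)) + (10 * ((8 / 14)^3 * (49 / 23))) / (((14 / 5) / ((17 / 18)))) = -89179801 / 111573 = -799.30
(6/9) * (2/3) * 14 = 56/9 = 6.22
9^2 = 81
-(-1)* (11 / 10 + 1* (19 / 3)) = 223 / 30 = 7.43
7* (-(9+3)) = -84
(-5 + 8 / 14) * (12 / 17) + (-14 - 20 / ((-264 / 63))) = -32341 / 2618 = -12.35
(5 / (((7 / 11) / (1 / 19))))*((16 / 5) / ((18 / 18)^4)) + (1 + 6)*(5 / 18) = 7823 / 2394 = 3.27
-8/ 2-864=-868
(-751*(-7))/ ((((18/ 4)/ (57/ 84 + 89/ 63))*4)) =395777/ 648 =610.77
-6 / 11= -0.55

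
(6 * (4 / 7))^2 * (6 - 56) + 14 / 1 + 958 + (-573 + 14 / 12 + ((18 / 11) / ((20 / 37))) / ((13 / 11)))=-1767932 / 9555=-185.03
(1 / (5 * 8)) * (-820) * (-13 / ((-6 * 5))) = -533 / 60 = -8.88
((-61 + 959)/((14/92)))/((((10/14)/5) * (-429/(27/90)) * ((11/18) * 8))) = -92943/15730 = -5.91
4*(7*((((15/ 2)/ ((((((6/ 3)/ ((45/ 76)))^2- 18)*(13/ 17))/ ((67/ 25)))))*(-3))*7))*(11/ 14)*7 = 2237742045/ 173498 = 12897.80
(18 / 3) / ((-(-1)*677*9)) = 2 / 2031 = 0.00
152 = 152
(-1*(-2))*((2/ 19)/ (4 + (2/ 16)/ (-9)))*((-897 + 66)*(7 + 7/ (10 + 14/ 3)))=-2812104/ 8569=-328.17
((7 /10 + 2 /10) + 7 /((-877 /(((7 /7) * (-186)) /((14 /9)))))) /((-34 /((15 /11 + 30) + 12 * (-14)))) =7.45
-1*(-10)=10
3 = 3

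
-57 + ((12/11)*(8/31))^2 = -6618801/116281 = -56.92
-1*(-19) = 19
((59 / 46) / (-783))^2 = 3481 / 1297296324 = 0.00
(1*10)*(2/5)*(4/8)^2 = 1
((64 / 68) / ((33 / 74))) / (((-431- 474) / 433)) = -512672 / 507705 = -1.01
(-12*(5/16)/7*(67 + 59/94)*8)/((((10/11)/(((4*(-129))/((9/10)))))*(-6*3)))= -10022870/987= -10154.88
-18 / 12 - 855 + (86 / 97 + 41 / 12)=-991957 / 1164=-852.20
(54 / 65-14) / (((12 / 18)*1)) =-1284 / 65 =-19.75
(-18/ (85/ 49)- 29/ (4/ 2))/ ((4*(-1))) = 4229/ 680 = 6.22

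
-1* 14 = -14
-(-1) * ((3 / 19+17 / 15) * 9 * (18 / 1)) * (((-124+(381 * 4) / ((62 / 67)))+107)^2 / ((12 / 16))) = 67643697907584 / 91295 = 740935406.18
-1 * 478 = -478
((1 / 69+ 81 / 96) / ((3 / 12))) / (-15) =-379 / 1656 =-0.23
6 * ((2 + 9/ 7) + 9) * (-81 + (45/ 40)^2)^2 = 468643.77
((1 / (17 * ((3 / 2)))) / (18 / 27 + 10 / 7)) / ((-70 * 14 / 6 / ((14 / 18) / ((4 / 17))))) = -1 / 2640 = -0.00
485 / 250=97 / 50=1.94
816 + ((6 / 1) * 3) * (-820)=-13944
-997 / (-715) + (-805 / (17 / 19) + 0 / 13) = -10918976 / 12155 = -898.31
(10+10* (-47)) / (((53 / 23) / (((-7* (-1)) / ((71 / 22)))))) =-1629320 / 3763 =-432.98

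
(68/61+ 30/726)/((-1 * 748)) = -8533/5520988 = -0.00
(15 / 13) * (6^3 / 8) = 405 / 13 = 31.15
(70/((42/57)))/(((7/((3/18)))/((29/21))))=3.12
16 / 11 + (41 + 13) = 610 / 11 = 55.45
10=10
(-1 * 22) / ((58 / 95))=-1045 / 29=-36.03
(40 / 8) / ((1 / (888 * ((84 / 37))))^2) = 20321280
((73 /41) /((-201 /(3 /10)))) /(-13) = 73 /357110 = 0.00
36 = 36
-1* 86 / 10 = -43 / 5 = -8.60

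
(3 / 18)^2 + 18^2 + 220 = 19585 / 36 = 544.03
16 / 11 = 1.45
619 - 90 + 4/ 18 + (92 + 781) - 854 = 4934/ 9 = 548.22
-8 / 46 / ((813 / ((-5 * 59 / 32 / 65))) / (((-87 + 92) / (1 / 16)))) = 590 / 243087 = 0.00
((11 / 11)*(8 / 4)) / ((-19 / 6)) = -12 / 19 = -0.63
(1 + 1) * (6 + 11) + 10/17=588/17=34.59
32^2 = 1024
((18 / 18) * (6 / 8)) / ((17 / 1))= 3 / 68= 0.04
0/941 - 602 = -602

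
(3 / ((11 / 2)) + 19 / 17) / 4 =311 / 748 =0.42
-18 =-18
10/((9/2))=2.22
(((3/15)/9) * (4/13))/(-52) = -1/7605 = -0.00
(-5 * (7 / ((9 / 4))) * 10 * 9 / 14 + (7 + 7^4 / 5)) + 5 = 1961 / 5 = 392.20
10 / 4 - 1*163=-321 / 2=-160.50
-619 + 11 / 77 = -4332 / 7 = -618.86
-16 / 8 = -2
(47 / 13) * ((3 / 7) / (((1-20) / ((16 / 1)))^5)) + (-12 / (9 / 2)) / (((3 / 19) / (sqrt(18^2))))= -68646651952 / 225325009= -304.66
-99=-99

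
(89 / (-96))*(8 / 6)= -89 / 72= -1.24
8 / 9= 0.89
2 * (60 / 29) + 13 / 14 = 2057 / 406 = 5.07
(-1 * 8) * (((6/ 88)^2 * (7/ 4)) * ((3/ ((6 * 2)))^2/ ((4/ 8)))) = -63/ 7744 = -0.01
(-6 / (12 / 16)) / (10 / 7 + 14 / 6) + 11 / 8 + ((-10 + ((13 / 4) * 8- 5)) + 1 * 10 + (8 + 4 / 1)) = 20381 / 632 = 32.25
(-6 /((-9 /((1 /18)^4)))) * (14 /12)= 7 /944784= 0.00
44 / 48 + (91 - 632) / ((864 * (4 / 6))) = -13 / 576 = -0.02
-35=-35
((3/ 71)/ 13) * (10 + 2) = 36/ 923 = 0.04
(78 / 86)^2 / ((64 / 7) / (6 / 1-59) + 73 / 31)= 17493021 / 46408051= 0.38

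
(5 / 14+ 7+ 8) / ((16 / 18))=1935 / 112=17.28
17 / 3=5.67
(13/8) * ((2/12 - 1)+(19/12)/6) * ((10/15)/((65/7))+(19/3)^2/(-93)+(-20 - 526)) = 1218712249/2410560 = 505.57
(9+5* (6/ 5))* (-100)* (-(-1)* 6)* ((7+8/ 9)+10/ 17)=-1297000/ 17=-76294.12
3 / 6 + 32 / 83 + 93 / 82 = 6873 / 3403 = 2.02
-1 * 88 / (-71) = 1.24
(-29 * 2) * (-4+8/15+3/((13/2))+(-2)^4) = -146972/195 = -753.70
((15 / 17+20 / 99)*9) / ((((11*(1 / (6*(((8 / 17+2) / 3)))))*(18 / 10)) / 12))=1022000 / 34969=29.23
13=13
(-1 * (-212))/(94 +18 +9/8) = 1696/905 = 1.87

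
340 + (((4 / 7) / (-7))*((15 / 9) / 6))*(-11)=150050 / 441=340.25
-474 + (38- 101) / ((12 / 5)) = -2001 / 4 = -500.25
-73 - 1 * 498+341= -230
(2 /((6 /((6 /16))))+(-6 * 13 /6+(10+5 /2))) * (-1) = 3 /8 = 0.38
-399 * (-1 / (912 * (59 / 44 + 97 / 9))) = 693 / 19196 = 0.04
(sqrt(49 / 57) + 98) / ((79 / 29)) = 203* sqrt(57) / 4503 + 2842 / 79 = 36.32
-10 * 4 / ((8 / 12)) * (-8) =480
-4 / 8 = -1 / 2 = -0.50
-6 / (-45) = 2 / 15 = 0.13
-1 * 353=-353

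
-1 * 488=-488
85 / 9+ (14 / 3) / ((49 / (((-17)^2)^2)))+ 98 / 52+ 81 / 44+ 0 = 287118665 / 36036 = 7967.55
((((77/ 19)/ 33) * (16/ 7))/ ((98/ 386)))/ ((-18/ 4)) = -6176/ 25137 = -0.25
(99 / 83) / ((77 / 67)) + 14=8737 / 581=15.04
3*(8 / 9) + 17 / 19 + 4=431 / 57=7.56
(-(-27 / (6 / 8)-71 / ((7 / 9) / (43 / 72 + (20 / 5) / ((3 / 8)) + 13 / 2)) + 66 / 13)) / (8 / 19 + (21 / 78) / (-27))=617153877 / 153524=4019.92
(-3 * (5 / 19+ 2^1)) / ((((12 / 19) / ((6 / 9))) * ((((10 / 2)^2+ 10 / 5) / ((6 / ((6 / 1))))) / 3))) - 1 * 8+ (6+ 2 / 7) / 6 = -2929 / 378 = -7.75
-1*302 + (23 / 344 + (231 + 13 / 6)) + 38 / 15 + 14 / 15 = -336947 / 5160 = -65.30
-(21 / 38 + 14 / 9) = -721 / 342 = -2.11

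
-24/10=-12/5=-2.40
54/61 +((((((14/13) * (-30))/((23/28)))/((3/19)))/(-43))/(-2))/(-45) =6702830/7058493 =0.95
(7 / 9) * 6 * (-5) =-23.33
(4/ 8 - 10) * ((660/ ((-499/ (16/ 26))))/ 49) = 50160/ 317863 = 0.16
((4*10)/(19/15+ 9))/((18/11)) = 50/21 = 2.38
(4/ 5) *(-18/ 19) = -72/ 95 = -0.76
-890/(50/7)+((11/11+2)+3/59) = -35857/295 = -121.55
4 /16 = 1 /4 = 0.25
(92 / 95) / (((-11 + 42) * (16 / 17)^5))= 32656711 / 772014080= 0.04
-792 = -792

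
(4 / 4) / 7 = 1 / 7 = 0.14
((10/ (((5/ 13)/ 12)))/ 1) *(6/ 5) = 1872/ 5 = 374.40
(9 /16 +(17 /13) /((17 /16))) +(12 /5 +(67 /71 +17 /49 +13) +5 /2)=75922999 /3618160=20.98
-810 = -810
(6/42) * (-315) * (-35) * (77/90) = 2695/2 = 1347.50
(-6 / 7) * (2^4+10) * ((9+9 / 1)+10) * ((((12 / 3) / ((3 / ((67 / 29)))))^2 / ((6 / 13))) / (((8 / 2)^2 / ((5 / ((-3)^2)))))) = -30345640 / 68121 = -445.47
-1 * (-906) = 906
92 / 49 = 1.88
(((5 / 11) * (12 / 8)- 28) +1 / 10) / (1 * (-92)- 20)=1497 / 6160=0.24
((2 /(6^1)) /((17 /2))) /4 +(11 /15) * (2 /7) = 261 /1190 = 0.22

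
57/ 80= 0.71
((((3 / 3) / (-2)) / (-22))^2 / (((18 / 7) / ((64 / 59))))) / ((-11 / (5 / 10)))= -7 / 706761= -0.00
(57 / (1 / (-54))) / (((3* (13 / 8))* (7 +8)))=-2736 / 65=-42.09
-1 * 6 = -6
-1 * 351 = -351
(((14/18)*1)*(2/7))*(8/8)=2/9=0.22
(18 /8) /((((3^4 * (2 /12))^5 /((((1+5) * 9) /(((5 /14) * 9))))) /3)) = 224 /885735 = 0.00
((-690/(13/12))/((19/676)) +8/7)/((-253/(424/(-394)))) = -638918816/6628853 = -96.38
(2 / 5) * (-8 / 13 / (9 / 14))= -224 / 585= -0.38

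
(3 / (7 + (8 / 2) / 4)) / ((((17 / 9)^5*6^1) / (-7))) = -413343 / 22717712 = -0.02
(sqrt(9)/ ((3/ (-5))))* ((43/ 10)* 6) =-129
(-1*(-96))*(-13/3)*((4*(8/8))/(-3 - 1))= 416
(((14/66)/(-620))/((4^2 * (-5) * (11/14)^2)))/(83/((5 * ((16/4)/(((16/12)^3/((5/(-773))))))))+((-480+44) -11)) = -0.00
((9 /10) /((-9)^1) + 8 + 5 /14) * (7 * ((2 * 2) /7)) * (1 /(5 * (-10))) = -578 /875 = -0.66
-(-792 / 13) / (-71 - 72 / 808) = -19998 / 23335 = -0.86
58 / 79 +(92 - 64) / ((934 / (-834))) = -895318 / 36893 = -24.27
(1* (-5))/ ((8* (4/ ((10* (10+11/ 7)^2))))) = -164025/ 784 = -209.22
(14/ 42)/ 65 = 1/ 195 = 0.01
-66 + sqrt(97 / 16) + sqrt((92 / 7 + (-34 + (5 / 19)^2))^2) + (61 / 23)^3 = -816510930 / 30746009 + sqrt(97) / 4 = -24.09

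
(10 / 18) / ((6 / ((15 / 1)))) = 25 / 18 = 1.39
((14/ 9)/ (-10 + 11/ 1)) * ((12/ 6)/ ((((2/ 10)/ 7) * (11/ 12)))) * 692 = 2712640/ 33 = 82201.21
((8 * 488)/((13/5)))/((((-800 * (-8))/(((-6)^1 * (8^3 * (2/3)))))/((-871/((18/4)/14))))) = 58591232/45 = 1302027.38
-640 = -640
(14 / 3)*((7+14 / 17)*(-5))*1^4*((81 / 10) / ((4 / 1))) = -25137 / 68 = -369.66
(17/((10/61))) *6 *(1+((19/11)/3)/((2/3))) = 127551/110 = 1159.55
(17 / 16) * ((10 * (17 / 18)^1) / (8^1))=1445 / 1152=1.25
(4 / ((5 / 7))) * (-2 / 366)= -28 / 915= -0.03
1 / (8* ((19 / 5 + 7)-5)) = 5 / 232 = 0.02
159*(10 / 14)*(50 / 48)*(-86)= -284875 / 28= -10174.11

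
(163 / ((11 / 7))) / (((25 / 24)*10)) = 13692 / 1375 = 9.96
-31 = -31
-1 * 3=-3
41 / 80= 0.51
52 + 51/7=415/7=59.29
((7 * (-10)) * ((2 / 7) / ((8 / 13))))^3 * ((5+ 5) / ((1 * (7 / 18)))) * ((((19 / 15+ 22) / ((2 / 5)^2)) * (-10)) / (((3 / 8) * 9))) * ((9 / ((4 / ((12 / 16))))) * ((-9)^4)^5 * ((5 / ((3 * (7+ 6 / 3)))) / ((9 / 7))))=1123881952127734052969854000.00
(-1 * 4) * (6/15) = -8/5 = -1.60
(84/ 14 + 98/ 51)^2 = 163216/ 2601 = 62.75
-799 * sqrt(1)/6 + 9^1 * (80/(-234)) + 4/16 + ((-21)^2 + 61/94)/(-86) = -11123650/78819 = -141.13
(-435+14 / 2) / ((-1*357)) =428 / 357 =1.20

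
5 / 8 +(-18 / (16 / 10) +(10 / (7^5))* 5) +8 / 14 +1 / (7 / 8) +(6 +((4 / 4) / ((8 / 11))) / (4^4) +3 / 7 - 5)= -7.47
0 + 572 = 572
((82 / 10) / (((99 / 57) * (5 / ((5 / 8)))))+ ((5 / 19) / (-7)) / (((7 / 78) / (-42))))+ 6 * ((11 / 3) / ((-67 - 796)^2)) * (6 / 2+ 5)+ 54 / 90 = 2456087654927 / 130751645640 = 18.78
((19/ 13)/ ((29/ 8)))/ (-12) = -0.03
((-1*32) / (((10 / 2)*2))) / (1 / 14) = -224 / 5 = -44.80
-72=-72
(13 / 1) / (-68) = -13 / 68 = -0.19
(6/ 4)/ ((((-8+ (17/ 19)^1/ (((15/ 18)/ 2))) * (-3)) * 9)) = 95/ 10008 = 0.01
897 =897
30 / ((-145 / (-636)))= 3816 / 29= 131.59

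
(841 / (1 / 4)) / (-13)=-3364 / 13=-258.77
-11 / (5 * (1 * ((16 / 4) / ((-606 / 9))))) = 1111 / 30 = 37.03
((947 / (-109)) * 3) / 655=-2841 / 71395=-0.04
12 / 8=1.50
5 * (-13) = -65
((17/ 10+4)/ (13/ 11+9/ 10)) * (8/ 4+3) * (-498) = -1561230/ 229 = -6817.60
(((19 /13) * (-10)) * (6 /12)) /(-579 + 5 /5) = 0.01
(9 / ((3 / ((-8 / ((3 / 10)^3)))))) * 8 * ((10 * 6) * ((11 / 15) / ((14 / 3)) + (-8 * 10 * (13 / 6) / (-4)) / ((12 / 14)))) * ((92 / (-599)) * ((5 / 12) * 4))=1881157120000 / 339633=5538793.70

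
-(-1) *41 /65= 41 /65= 0.63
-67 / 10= -6.70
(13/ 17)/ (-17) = -13/ 289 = -0.04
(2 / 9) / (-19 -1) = -1 / 90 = -0.01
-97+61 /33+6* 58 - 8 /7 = 58144 /231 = 251.71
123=123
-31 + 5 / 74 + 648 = 617.07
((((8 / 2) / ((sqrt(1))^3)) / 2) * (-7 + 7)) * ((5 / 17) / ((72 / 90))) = 0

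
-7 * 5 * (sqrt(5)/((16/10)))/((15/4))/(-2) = 35 * sqrt(5)/12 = 6.52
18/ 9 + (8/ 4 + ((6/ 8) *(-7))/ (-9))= 4.58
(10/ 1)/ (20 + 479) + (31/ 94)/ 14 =28629/ 656684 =0.04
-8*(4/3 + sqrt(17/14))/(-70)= 2*sqrt(238)/245 + 16/105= 0.28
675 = 675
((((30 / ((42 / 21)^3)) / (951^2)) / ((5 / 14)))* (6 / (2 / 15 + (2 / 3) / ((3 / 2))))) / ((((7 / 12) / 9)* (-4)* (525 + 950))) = -243 / 770750630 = -0.00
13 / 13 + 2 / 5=7 / 5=1.40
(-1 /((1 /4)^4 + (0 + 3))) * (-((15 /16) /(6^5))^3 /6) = 125 /1285590233382912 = 0.00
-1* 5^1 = -5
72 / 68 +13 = 239 / 17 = 14.06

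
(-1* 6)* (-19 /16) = 57 /8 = 7.12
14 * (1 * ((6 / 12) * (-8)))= -56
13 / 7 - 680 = -4747 / 7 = -678.14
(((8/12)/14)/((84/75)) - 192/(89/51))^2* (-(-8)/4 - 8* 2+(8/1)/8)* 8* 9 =-430630803613933/38036642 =-11321472.69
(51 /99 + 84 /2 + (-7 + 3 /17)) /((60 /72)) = 42.83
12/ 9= 4/ 3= 1.33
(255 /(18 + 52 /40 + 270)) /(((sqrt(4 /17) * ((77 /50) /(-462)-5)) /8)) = -3060000 * sqrt(17) /4342393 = -2.91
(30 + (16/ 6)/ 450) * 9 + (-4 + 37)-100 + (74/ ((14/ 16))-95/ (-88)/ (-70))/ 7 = 139147871/ 646800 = 215.13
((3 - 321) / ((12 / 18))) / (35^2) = -477 / 1225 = -0.39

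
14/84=1/6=0.17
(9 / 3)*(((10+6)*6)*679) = 195552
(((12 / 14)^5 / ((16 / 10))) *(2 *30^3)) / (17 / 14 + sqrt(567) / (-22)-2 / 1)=349307640000 / 15776971-25981560000 *sqrt(7) / 2253853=-8358.87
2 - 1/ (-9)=2.11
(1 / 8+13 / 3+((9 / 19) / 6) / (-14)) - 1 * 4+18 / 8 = 8627 / 3192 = 2.70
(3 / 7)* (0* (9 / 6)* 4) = 0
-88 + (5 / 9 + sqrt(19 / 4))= -787 / 9 + sqrt(19) / 2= -85.26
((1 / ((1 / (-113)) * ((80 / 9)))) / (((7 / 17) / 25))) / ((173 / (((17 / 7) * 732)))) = -268930395 / 33908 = -7931.18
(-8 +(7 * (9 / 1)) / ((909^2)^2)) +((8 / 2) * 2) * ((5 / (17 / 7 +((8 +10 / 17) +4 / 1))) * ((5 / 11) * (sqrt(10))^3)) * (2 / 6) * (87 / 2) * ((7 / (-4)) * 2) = -12078500 * sqrt(10) / 19657 - 606880258625 / 75860032329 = -1951.10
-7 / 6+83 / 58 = 23 / 87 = 0.26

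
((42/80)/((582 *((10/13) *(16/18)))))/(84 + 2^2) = 819/54630400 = 0.00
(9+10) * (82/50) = 779/25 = 31.16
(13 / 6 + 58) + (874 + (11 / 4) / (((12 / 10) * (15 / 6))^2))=33641 / 36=934.47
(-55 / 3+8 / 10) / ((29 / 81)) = -7101 / 145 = -48.97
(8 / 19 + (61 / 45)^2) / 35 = 86899 / 1346625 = 0.06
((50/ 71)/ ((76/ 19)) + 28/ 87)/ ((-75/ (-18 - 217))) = 1.56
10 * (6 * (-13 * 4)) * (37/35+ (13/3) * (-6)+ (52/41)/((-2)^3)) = 22476792/287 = 78316.35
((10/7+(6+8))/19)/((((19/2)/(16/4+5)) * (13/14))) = 0.83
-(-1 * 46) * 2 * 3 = 276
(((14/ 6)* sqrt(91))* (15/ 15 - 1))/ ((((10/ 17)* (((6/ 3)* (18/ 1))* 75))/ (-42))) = 0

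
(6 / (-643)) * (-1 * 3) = 18 / 643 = 0.03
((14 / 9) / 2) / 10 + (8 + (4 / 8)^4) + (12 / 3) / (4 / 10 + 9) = 289867 / 33840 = 8.57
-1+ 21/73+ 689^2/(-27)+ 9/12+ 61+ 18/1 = -137995399/7884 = -17503.22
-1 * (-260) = 260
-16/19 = -0.84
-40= -40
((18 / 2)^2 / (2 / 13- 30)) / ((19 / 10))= -5265 / 3686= -1.43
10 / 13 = 0.77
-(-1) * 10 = 10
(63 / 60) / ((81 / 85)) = 119 / 108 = 1.10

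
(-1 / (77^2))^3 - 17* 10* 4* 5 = -708636092302601 / 208422380089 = -3400.00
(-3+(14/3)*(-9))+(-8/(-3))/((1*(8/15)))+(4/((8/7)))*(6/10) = -379/10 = -37.90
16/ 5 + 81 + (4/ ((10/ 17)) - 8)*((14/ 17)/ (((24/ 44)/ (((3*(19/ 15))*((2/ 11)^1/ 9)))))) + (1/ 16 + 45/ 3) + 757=52394753/ 61200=856.12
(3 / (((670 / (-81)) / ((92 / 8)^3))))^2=304263.59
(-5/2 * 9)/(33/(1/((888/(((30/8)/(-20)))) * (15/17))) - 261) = 85/521946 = 0.00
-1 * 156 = -156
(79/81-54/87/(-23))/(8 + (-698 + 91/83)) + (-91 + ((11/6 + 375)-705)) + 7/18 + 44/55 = -6456127778098/15446049165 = -417.98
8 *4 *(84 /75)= 896 /25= 35.84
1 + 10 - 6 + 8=13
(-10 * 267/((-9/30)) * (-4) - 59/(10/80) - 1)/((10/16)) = -288584/5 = -57716.80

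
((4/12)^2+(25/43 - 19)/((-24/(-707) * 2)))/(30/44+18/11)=-2308823/19737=-116.98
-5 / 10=-1 / 2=-0.50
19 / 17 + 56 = 971 / 17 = 57.12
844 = 844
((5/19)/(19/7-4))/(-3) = 35/513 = 0.07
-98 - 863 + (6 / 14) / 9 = -20180 / 21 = -960.95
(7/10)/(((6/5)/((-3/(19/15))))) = -105/76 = -1.38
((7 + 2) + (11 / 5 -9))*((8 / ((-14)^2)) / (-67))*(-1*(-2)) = -44 / 16415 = -0.00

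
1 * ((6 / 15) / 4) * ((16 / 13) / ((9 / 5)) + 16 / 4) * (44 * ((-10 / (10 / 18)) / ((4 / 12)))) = -72336 / 65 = -1112.86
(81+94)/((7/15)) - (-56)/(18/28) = 4159/9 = 462.11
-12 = -12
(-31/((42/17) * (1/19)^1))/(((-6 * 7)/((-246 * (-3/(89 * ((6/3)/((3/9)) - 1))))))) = 410533/43610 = 9.41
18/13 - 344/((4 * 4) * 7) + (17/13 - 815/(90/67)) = -497216/819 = -607.10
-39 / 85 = -0.46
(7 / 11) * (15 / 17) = 105 / 187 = 0.56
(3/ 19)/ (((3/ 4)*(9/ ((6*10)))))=80/ 57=1.40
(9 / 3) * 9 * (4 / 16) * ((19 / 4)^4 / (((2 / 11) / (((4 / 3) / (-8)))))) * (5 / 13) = -64508895 / 53248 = -1211.48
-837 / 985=-0.85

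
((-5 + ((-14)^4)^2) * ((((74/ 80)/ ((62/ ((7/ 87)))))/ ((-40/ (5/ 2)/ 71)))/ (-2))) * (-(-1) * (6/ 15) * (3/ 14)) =3876897836977/ 11507200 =336910.62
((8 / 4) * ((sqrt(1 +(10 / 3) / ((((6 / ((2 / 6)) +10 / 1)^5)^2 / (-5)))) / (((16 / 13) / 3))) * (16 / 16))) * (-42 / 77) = -39 * sqrt(2665770900258666) / 757256192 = -2.66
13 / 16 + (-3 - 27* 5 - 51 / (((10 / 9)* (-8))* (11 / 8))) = -117053 / 880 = -133.01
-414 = -414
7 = 7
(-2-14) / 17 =-16 / 17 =-0.94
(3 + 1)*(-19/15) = -76/15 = -5.07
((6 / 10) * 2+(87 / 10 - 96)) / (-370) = 861 / 3700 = 0.23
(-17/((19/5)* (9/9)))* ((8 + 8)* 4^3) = -87040/19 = -4581.05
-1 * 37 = -37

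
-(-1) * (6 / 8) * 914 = 1371 / 2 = 685.50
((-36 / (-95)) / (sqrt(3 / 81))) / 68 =27*sqrt(3) / 1615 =0.03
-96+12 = -84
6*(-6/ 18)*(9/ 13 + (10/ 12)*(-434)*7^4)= 1736721.95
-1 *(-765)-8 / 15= 11467 / 15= 764.47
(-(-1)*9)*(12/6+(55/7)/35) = 981/49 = 20.02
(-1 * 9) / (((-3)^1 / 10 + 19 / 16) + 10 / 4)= -720 / 271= -2.66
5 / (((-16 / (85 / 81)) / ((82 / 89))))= -17425 / 57672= -0.30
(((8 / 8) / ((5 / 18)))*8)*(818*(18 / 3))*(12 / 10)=169620.48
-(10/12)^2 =-25/36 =-0.69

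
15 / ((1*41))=15 / 41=0.37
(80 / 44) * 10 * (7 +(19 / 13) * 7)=44800 / 143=313.29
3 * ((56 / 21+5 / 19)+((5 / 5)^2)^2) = 224 / 19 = 11.79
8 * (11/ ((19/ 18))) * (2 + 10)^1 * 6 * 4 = 456192/ 19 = 24010.11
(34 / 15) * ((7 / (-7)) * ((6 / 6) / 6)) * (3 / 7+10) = -1241 / 315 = -3.94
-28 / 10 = -14 / 5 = -2.80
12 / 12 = 1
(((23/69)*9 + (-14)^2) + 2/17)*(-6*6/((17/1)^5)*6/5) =-146232/24137569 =-0.01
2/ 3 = 0.67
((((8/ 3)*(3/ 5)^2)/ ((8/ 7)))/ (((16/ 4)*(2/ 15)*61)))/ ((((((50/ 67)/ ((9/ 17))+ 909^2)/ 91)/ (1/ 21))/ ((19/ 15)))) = 1042587/ 6078629174600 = 0.00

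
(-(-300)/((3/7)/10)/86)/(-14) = -250/43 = -5.81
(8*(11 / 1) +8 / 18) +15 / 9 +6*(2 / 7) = 5785 / 63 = 91.83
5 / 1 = 5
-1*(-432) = 432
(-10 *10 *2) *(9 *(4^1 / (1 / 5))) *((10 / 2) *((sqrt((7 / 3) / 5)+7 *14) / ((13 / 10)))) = -176400000 / 13-120000 *sqrt(105) / 13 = -13663818.01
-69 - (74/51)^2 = -184945/2601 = -71.11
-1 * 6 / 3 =-2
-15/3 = -5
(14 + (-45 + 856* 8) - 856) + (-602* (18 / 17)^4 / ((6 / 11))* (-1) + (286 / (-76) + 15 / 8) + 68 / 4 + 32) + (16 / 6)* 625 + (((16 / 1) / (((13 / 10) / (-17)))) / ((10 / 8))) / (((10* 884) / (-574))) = 291984494125079 / 32182311720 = 9072.83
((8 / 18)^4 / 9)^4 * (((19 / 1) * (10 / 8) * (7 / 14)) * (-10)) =-510027366400 / 12157665459056928801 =-0.00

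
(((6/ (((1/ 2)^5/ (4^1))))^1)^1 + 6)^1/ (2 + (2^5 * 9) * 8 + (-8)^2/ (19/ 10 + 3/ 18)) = 11997/ 36223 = 0.33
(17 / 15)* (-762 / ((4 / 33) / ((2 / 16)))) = -890.59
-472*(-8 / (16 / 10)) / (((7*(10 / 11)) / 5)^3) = 392645 / 343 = 1144.74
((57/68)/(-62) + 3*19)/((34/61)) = 102.24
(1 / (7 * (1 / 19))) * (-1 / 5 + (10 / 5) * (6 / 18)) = 19 / 15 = 1.27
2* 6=12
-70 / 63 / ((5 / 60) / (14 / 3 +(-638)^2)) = -48845840 / 9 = -5427315.56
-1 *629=-629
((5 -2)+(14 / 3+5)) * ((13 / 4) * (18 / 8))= 741 / 8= 92.62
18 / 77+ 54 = 4176 / 77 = 54.23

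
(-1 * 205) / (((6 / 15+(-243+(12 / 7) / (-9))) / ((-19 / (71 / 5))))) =-2044875 / 1810003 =-1.13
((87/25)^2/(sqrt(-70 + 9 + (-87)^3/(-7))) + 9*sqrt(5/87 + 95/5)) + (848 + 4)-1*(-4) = 7569*sqrt(2177)/8941250 + 3*sqrt(144246)/29 + 856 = 895.33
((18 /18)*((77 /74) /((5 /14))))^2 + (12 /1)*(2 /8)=393196 /34225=11.49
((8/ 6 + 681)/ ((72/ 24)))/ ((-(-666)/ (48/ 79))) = 16376/ 78921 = 0.21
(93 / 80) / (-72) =-31 / 1920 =-0.02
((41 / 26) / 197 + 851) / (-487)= -4358863 / 2494414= -1.75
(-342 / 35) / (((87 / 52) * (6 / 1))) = -988 / 1015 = -0.97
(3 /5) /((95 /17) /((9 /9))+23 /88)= 0.10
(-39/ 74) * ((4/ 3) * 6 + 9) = -663/ 74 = -8.96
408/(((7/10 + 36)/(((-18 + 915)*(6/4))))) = 5489640/367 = 14958.15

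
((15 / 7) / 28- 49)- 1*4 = -52.92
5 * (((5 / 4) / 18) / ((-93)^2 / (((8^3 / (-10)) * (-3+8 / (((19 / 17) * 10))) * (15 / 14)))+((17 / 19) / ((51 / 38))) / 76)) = 7600 / 1510977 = 0.01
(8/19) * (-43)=-344/19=-18.11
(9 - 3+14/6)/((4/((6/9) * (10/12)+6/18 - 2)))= -2.31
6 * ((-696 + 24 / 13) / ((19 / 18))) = -974592 / 247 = -3945.72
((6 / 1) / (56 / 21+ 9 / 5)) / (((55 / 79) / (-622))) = -884484 / 737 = -1200.11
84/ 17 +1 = 101/ 17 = 5.94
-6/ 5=-1.20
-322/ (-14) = 23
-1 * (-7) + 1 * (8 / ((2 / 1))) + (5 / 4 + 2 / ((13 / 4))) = 669 / 52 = 12.87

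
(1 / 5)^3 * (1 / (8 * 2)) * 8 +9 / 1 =2251 / 250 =9.00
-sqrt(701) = -26.48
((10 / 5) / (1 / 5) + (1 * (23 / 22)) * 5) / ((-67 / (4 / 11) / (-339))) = 3390 / 121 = 28.02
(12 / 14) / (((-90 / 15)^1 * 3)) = -1 / 21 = -0.05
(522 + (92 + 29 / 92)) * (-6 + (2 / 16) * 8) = -282585 / 92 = -3071.58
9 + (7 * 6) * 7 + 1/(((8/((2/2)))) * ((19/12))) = 303.08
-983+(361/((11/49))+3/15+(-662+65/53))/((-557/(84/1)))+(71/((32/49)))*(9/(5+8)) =-709635512407/675440480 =-1050.63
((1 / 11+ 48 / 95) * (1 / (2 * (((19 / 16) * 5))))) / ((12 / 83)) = 103418 / 297825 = 0.35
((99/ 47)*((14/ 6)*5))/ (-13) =-1155/ 611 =-1.89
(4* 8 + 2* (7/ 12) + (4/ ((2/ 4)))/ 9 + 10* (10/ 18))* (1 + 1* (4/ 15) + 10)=120497/ 270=446.29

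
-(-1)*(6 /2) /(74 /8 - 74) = -12 /259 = -0.05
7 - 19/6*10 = -74/3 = -24.67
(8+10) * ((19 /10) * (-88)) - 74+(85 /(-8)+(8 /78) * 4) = -4826351 /1560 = -3093.81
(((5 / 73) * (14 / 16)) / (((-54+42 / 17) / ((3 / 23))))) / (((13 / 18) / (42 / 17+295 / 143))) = -3471615 / 3645632848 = -0.00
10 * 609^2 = 3708810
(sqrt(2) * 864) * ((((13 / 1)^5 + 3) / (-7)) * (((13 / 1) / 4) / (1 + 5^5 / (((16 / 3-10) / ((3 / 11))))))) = 22937181696 * sqrt(2) / 27971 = 1159703.74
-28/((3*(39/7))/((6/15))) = -392/585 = -0.67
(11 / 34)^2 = 121 / 1156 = 0.10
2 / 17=0.12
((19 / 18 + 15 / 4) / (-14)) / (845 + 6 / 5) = -865 / 2132424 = -0.00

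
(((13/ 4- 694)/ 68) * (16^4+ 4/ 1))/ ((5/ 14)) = -63380457/ 34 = -1864131.09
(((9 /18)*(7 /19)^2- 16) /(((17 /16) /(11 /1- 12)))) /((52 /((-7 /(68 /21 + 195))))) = -3381882 /332128303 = -0.01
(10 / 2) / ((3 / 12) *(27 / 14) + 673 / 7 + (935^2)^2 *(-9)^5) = -40 / 361034727080444227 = -0.00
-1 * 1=-1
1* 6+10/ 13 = 88/ 13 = 6.77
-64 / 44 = -16 / 11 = -1.45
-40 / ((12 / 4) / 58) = -2320 / 3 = -773.33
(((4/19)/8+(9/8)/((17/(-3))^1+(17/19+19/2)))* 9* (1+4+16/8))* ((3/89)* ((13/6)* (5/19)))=6332625/19791464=0.32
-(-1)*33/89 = 33/89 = 0.37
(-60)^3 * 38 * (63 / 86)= -258552000 / 43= -6012837.21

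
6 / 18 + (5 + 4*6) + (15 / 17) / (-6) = 2977 / 102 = 29.19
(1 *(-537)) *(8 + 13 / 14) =-67125 / 14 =-4794.64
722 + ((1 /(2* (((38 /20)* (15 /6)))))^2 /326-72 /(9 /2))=706.00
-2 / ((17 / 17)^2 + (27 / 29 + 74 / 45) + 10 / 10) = -2610 / 5971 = -0.44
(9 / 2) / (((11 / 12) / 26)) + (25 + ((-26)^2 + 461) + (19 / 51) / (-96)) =69454447 / 53856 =1289.63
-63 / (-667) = 63 / 667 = 0.09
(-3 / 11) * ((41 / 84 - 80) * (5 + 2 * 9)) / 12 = 153617 / 3696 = 41.56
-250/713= -0.35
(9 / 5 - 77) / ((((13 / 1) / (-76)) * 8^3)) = 893 / 1040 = 0.86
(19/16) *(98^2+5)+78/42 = 1278205/112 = 11412.54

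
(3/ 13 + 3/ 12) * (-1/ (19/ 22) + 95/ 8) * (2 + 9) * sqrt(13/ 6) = 149325 * sqrt(78)/ 15808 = 83.43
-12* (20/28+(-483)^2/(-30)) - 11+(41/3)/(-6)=58775063/630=93293.75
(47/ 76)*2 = 47/ 38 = 1.24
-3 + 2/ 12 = -17/ 6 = -2.83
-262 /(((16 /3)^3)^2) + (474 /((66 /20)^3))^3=33087123040275670292239 /14419546272077709312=2294.60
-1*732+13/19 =-13895/19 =-731.32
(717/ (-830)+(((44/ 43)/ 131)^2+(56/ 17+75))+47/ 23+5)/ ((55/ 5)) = 869874081707287/ 113273165512870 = 7.68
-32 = -32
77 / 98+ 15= 221 / 14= 15.79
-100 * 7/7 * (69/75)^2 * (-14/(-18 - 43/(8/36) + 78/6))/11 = -59248/109175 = -0.54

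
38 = 38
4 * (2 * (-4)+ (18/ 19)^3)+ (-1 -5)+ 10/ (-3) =-780532/ 20577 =-37.93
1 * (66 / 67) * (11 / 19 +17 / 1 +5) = 28314 / 1273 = 22.24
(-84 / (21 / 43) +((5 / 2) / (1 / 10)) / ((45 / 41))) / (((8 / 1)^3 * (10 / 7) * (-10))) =9401 / 460800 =0.02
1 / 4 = 0.25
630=630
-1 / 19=-0.05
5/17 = 0.29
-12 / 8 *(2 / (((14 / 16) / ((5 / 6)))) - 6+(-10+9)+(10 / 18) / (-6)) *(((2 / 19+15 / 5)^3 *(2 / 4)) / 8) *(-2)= -402748219 / 13827744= -29.13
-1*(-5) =5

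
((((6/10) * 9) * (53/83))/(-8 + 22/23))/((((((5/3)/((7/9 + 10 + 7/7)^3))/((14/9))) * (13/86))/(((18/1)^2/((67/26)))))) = -6992102395264/11261025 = -620911.72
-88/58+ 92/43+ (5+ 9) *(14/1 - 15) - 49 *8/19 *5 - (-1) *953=19818351/23693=836.46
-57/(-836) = 3/44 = 0.07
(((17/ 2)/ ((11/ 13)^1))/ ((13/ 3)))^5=345025251/ 5153632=66.95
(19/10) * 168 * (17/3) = 9044/5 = 1808.80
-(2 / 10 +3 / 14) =-29 / 70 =-0.41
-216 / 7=-30.86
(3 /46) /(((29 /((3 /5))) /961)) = 8649 /6670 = 1.30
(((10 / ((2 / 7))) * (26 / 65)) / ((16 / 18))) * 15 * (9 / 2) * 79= 671895 / 8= 83986.88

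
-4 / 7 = -0.57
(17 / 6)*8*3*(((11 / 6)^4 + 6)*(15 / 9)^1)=1960.33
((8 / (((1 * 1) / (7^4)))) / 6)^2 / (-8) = -11529602 / 9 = -1281066.89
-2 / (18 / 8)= -8 / 9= -0.89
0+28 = 28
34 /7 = 4.86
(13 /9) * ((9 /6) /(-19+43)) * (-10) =-0.90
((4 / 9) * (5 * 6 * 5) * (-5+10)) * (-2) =-2000 / 3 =-666.67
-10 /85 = -2 /17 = -0.12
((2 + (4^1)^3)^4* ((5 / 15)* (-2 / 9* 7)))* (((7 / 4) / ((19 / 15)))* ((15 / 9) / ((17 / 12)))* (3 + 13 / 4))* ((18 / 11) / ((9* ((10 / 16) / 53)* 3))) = -165917136000 / 323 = -513675343.65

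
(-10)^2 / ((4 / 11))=275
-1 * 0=0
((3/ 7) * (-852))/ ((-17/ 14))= 5112/ 17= 300.71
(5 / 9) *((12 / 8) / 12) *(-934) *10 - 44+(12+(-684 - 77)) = -25949 / 18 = -1441.61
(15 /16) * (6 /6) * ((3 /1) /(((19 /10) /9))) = 2025 /152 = 13.32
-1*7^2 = -49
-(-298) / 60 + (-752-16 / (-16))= -22381 / 30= -746.03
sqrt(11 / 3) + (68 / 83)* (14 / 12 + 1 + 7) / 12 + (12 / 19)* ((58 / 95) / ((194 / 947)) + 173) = sqrt(33) / 3 + 29236789099 / 261576990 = 113.69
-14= -14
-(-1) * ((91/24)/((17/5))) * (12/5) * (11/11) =91/34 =2.68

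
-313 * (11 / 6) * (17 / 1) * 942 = -9189367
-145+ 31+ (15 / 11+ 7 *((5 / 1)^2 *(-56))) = -109039 / 11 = -9912.64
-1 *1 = -1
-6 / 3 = -2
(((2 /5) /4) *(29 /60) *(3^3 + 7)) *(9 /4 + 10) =24157 /1200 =20.13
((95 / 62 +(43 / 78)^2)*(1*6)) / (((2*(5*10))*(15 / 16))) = 692618 / 5893875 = 0.12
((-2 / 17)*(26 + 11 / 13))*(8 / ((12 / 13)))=-1396 / 51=-27.37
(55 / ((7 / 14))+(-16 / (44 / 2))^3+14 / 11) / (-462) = -73796 / 307461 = -0.24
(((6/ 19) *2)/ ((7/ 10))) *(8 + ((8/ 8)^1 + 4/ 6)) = 1160/ 133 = 8.72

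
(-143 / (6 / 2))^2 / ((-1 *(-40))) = 20449 / 360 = 56.80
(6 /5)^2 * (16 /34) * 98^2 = 2765952 /425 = 6508.12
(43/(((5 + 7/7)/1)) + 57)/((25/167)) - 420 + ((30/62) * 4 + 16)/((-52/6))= 79357/12090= 6.56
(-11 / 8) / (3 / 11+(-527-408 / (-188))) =5687 / 2169568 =0.00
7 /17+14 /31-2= -1.14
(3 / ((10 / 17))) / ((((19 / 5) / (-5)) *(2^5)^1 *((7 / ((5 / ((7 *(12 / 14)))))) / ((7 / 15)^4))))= -5831 / 4924800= -0.00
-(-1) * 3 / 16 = 3 / 16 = 0.19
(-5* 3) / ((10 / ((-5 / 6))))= 5 / 4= 1.25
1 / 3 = 0.33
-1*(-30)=30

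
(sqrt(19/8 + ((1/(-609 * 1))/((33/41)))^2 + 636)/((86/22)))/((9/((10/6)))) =5 * sqrt(4125326450422)/8484588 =1.20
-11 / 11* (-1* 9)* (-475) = -4275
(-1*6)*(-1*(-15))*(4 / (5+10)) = -24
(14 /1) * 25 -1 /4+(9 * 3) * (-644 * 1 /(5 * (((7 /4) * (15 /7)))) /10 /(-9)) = 180027 /500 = 360.05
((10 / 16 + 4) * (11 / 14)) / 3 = 407 / 336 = 1.21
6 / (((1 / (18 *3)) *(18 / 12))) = 216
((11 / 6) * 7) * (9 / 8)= 231 / 16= 14.44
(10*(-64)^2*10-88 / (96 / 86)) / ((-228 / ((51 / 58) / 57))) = -41771159 / 1507536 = -27.71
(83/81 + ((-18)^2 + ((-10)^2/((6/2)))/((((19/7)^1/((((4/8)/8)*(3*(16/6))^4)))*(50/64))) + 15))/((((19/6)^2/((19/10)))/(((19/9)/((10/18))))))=537316/171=3142.20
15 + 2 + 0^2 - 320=-303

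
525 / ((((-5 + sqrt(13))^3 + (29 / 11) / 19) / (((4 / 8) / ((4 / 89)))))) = -217611703925 / 190940184 - 7483647325 * sqrt(13) / 23867523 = -2270.20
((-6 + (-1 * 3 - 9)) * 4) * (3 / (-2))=108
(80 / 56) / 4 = 0.36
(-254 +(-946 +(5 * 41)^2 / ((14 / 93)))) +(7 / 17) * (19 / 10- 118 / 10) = 277961.99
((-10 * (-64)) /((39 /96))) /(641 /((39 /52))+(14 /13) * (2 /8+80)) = 24576 /14681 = 1.67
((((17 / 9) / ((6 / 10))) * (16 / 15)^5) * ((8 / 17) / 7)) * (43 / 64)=5636096 / 28704375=0.20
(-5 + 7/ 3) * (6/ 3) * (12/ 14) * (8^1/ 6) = -128/ 21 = -6.10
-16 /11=-1.45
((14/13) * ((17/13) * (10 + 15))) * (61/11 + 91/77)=440300/1859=236.85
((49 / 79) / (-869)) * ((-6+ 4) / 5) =98 / 343255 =0.00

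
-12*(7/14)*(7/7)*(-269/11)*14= 22596/11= 2054.18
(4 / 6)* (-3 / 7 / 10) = -1 / 35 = -0.03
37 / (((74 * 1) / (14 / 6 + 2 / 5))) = 41 / 30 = 1.37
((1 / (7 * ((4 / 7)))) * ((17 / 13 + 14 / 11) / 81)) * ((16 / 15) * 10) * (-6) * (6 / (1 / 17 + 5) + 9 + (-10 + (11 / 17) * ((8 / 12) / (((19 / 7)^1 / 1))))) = -9429344 / 53625429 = -0.18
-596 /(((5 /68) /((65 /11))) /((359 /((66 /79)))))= -7471194952 /363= -20581804.28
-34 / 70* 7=-17 / 5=-3.40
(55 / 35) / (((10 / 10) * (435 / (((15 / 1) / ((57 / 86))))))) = 946 / 11571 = 0.08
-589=-589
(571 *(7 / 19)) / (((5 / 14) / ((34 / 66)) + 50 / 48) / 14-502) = -159816048 / 381273247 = -0.42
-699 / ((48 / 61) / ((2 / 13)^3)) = -3.23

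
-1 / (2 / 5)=-2.50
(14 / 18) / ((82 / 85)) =595 / 738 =0.81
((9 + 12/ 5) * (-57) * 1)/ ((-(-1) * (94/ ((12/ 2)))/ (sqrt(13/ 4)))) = -9747 * sqrt(13)/ 470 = -74.77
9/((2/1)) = 9/2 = 4.50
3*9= 27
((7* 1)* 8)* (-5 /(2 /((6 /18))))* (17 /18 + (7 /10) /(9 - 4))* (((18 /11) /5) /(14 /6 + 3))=-854 /275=-3.11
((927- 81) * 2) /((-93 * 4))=-141 /31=-4.55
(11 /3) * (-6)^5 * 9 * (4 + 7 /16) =-1138698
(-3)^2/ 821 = 9/ 821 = 0.01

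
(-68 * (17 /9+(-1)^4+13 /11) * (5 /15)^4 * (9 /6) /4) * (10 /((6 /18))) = -34255 /891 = -38.45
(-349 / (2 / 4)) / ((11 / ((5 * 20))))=-69800 / 11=-6345.45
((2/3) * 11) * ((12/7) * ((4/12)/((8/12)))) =44/7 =6.29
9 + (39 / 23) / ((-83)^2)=1426062 / 158447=9.00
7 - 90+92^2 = 8381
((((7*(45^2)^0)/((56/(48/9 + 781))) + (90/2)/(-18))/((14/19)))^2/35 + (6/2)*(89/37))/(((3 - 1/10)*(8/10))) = 358260571385/1695923712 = 211.25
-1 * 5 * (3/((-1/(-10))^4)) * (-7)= 1050000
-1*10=-10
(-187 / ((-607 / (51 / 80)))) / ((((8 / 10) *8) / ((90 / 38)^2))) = 19312425 / 112193024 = 0.17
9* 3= 27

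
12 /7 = 1.71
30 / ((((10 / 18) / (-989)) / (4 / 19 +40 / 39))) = -16306632 / 247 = -66018.75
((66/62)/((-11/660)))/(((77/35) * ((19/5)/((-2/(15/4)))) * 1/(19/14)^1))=1200/217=5.53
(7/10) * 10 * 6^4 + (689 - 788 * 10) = 1881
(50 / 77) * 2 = 100 / 77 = 1.30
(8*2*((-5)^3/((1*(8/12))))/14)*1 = -1500/7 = -214.29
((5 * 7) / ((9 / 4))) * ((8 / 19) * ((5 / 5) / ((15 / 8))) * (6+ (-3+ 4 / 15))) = 87808 / 7695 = 11.41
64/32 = 2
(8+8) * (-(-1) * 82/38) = 656/19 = 34.53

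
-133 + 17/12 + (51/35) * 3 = -53429/420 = -127.21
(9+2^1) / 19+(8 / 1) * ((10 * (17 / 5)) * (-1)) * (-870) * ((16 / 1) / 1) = 71938571 / 19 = 3786240.58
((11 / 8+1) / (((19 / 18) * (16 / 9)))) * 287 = 23247 / 64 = 363.23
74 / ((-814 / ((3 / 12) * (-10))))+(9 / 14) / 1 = 67 / 77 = 0.87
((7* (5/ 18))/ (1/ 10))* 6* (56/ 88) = 2450/ 33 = 74.24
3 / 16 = 0.19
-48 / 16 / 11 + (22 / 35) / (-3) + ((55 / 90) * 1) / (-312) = -1046939 / 2162160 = -0.48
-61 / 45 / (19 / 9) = -61 / 95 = -0.64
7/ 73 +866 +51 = 66948/ 73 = 917.10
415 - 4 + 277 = 688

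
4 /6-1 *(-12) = 12.67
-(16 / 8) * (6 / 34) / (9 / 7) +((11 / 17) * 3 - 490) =-1465 / 3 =-488.33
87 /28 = 3.11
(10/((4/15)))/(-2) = -18.75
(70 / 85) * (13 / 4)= 91 / 34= 2.68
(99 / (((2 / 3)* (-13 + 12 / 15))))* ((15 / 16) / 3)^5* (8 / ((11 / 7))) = -2953125 / 15990784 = -0.18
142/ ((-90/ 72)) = -568/ 5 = -113.60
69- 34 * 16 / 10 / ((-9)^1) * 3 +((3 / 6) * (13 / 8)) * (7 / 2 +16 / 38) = 823711 / 9120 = 90.32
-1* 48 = -48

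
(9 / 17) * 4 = 36 / 17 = 2.12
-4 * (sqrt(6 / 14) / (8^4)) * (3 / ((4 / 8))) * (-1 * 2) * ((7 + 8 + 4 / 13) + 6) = 831 * sqrt(21) / 23296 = 0.16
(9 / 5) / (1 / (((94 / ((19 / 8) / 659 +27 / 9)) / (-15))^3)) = -16.35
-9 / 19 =-0.47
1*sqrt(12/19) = 2*sqrt(57)/19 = 0.79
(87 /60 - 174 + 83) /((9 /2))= -19.90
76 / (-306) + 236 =36070 / 153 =235.75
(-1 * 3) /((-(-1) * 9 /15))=-5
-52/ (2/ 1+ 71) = -52/ 73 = -0.71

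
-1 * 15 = -15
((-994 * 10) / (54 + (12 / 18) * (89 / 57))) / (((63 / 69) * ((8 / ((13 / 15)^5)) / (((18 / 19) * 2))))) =-46640113 / 2036250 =-22.90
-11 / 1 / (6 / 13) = -143 / 6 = -23.83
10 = 10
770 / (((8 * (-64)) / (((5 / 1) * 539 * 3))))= -3112725 / 256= -12159.08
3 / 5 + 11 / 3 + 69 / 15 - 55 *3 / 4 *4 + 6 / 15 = -2336 / 15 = -155.73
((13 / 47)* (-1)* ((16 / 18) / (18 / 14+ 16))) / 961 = -0.00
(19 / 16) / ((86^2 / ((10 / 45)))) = 19 / 532512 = 0.00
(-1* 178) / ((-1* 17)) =178 / 17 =10.47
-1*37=-37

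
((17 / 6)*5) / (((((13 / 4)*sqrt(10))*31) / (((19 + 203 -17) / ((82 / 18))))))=255*sqrt(10) / 403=2.00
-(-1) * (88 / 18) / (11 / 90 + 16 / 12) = 440 / 131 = 3.36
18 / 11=1.64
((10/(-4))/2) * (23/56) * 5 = -575/224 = -2.57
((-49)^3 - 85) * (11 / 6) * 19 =-12303203 / 3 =-4101067.67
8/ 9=0.89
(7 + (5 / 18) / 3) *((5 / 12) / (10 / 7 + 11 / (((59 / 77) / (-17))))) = -790895 / 64931544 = -0.01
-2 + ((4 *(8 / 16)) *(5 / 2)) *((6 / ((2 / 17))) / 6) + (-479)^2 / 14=115004 / 7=16429.14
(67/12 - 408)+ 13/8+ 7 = -9451/24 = -393.79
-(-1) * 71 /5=71 /5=14.20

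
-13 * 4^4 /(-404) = 832 /101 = 8.24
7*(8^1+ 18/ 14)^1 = 65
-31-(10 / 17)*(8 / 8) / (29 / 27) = -15553 / 493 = -31.55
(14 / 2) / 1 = 7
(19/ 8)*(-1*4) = -19/ 2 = -9.50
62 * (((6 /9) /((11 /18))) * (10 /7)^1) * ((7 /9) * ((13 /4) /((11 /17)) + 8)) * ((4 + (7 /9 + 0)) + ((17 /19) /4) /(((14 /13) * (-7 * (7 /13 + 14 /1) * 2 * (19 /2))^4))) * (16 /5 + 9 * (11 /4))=6717817844182152164341744171 /51402090135490402276584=130691.53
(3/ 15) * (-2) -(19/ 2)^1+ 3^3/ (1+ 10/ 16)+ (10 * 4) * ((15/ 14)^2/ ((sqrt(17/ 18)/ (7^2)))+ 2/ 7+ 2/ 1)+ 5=93861/ 910+ 6750 * sqrt(34)/ 17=2418.37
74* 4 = 296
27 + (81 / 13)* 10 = 1161 / 13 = 89.31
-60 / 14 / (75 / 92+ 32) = -2760 / 21133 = -0.13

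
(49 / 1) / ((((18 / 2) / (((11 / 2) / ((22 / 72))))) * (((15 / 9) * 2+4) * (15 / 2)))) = 98 / 55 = 1.78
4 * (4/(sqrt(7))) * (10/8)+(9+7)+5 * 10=73.56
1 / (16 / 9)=9 / 16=0.56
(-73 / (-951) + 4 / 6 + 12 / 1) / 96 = 12119 / 91296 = 0.13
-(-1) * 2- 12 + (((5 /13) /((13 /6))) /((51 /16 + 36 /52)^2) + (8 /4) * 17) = 24.01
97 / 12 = 8.08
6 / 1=6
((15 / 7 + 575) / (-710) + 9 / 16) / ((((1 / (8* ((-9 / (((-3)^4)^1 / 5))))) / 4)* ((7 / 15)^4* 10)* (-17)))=-11199375 / 20286049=-0.55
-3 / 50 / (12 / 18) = -9 / 100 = -0.09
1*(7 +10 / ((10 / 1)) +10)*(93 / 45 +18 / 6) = 91.20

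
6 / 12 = 0.50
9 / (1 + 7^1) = 9 / 8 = 1.12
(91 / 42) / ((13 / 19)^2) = 361 / 78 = 4.63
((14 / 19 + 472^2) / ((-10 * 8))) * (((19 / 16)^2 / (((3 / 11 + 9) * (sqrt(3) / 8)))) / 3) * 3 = -29489273 * sqrt(3) / 26112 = -1956.07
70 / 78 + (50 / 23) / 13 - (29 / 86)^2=6308803 / 6634212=0.95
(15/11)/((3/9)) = 45/11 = 4.09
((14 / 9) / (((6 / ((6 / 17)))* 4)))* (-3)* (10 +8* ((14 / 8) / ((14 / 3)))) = -91 / 102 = -0.89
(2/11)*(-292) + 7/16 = -9267/176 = -52.65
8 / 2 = 4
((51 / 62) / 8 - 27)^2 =177982281 / 246016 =723.46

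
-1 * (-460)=460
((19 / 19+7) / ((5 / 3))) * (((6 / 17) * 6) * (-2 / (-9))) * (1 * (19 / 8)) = 456 / 85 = 5.36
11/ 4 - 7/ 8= 15/ 8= 1.88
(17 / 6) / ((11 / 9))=51 / 22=2.32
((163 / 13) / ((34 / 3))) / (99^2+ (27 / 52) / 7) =2282 / 20216349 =0.00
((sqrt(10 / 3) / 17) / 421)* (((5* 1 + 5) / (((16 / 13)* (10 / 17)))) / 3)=13* sqrt(30) / 60624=0.00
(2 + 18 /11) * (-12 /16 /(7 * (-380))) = 3 /2926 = 0.00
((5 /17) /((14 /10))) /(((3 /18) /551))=82650 /119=694.54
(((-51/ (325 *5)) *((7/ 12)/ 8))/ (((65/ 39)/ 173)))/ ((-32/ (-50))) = -61761/ 166400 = -0.37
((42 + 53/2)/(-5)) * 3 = -411/10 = -41.10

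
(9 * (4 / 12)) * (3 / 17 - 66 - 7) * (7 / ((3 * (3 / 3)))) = -8666 / 17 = -509.76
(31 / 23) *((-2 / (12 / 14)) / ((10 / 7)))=-1519 / 690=-2.20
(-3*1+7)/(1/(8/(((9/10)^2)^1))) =3200/81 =39.51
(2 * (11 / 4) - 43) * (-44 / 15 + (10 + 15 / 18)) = -1185 / 4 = -296.25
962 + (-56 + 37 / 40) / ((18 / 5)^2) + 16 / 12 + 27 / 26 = 960.12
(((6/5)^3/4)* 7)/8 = 189/500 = 0.38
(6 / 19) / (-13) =-6 / 247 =-0.02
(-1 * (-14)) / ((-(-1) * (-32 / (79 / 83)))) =-553 / 1328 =-0.42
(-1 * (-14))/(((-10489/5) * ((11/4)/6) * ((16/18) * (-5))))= 378/115379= 0.00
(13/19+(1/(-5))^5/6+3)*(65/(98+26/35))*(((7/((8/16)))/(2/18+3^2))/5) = 836050397/1121760000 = 0.75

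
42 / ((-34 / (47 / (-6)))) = 329 / 34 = 9.68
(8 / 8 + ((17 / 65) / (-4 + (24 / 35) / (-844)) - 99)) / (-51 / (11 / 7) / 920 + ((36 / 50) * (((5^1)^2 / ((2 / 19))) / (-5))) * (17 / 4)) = 339738980 / 503674691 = 0.67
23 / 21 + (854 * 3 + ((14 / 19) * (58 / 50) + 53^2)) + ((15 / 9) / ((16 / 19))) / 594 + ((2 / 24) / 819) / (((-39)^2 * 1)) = 3357250212845989 / 624842618400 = 5372.95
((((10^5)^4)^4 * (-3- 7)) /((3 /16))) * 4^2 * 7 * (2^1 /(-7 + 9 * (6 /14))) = 12544000000000000000000000000000000000000000000000000000000000000000000000000000000000 /33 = 380121212121212121212121200000000000000000000000000000000000000000000000000000000000.00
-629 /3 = -209.67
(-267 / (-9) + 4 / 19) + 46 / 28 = 25153 / 798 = 31.52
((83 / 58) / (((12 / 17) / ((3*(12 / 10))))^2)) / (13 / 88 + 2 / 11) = 2374713 / 21025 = 112.95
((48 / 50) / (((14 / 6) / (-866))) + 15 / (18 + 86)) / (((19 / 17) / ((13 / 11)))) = -376.60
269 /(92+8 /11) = 2959 /1020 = 2.90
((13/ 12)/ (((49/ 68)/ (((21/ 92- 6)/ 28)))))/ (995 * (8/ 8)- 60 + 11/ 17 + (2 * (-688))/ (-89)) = -59184021/ 181639617824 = -0.00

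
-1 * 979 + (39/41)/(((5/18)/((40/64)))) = -160205/164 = -976.86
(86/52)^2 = 1849/676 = 2.74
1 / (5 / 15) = 3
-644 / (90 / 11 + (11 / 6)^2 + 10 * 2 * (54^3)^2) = -255024 / 196375697468891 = -0.00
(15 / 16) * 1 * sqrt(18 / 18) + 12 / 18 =77 / 48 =1.60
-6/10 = -3/5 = -0.60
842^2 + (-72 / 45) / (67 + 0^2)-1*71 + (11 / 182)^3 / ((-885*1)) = 50680735193993123 / 71492787912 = 708892.98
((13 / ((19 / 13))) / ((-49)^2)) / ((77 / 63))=1521 / 501809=0.00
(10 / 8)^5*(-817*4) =-2553125 / 256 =-9973.14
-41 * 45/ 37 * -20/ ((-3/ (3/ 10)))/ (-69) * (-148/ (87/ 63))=-103320/ 667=-154.90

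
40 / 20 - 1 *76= -74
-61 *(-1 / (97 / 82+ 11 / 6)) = 7503 / 371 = 20.22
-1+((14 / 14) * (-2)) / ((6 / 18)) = -7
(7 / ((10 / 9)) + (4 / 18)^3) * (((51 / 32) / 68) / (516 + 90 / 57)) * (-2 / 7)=-0.00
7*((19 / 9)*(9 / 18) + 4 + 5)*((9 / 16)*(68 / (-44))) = -21539 / 352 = -61.19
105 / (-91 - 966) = -15 / 151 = -0.10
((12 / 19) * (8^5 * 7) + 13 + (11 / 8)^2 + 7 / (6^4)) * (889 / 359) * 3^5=38059395248469 / 436544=87183411.63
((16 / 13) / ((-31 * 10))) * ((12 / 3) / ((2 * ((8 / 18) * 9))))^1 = -4 / 2015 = -0.00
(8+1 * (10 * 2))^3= 21952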